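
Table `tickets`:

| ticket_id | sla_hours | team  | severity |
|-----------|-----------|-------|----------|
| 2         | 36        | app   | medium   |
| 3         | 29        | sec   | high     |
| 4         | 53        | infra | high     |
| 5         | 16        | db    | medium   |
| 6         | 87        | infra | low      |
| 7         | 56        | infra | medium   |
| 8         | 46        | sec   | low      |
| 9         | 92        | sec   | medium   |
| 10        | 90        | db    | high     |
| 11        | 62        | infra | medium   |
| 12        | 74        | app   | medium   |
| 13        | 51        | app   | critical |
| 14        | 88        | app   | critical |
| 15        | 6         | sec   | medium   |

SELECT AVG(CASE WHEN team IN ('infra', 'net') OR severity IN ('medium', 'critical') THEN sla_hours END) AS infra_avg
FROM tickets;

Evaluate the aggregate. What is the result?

ticket_id=2: ✓ → 36
ticket_id=3: ✗
ticket_id=4: ✓ → 53
ticket_id=5: ✓ → 16
ticket_id=6: ✓ → 87
ticket_id=7: ✓ → 56
ticket_id=8: ✗
ticket_id=9: ✓ → 92
ticket_id=10: ✗
ticket_id=11: ✓ → 62
ticket_id=12: ✓ → 74
ticket_id=13: ✓ → 51
ticket_id=14: ✓ → 88
ticket_id=15: ✓ → 6
infra_avg = (36 + 53 + 16 + 87 + 56 + 92 + 62 + 74 + 51 + 88 + 6) / 11 = 56.4545454545

56.4545454545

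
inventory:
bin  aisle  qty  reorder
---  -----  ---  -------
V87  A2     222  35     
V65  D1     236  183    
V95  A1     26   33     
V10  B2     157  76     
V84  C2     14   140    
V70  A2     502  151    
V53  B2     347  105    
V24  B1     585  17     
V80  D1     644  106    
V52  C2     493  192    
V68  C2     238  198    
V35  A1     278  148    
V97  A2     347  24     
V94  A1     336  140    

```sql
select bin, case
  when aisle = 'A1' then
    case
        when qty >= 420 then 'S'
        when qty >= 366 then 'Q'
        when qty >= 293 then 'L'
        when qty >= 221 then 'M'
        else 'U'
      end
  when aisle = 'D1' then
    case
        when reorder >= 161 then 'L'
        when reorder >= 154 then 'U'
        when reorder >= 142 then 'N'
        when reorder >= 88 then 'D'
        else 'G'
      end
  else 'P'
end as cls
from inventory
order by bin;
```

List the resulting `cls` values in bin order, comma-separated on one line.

bin=V10: aisle='B2' → outer ELSE → P
bin=V24: aisle='B1' → outer ELSE → P
bin=V35: aisle='A1' → inner[qty >= 221] → M
bin=V52: aisle='C2' → outer ELSE → P
bin=V53: aisle='B2' → outer ELSE → P
bin=V65: aisle='D1' → inner[reorder >= 161] → L
bin=V68: aisle='C2' → outer ELSE → P
bin=V70: aisle='A2' → outer ELSE → P
bin=V80: aisle='D1' → inner[reorder >= 88] → D
bin=V84: aisle='C2' → outer ELSE → P
bin=V87: aisle='A2' → outer ELSE → P
bin=V94: aisle='A1' → inner[qty >= 293] → L
bin=V95: aisle='A1' → inner[ELSE] → U
bin=V97: aisle='A2' → outer ELSE → P

P, P, M, P, P, L, P, P, D, P, P, L, U, P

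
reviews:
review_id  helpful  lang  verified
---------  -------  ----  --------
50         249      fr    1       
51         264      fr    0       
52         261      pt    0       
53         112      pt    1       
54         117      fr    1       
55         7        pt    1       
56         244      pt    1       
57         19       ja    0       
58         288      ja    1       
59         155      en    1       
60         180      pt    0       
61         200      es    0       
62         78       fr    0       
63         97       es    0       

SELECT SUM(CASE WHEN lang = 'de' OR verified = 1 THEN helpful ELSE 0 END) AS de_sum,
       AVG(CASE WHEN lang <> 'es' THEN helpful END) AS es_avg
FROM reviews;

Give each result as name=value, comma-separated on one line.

[de_sum: lang = 'de' OR verified = 1]
review_id=50: ✓ → 249
review_id=51: ✗
review_id=52: ✗
review_id=53: ✓ → 112
review_id=54: ✓ → 117
review_id=55: ✓ → 7
review_id=56: ✓ → 244
review_id=57: ✗
review_id=58: ✓ → 288
review_id=59: ✓ → 155
review_id=60: ✗
review_id=61: ✗
review_id=62: ✗
review_id=63: ✗
de_sum = 249 + 112 + 117 + 7 + 244 + 288 + 155 = 1172
—
[es_avg: lang <> 'es']
review_id=50: ✓ → 249
review_id=51: ✓ → 264
review_id=52: ✓ → 261
review_id=53: ✓ → 112
review_id=54: ✓ → 117
review_id=55: ✓ → 7
review_id=56: ✓ → 244
review_id=57: ✓ → 19
review_id=58: ✓ → 288
review_id=59: ✓ → 155
review_id=60: ✓ → 180
review_id=61: ✗
review_id=62: ✓ → 78
review_id=63: ✗
es_avg = (249 + 264 + 261 + 112 + 117 + 7 + 244 + 19 + 288 + 155 + 180 + 78) / 12 = 164.5

de_sum=1172, es_avg=164.5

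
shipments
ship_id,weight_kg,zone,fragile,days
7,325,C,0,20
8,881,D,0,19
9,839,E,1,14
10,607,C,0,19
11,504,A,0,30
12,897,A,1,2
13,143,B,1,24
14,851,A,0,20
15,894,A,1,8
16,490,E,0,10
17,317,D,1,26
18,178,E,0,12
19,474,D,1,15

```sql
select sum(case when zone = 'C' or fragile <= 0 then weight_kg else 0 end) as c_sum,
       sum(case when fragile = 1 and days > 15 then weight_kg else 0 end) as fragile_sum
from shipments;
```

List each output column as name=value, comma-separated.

[c_sum: zone = 'C' or fragile <= 0]
ship_id=7: ✓ → 325
ship_id=8: ✓ → 881
ship_id=9: ✗
ship_id=10: ✓ → 607
ship_id=11: ✓ → 504
ship_id=12: ✗
ship_id=13: ✗
ship_id=14: ✓ → 851
ship_id=15: ✗
ship_id=16: ✓ → 490
ship_id=17: ✗
ship_id=18: ✓ → 178
ship_id=19: ✗
c_sum = 325 + 881 + 607 + 504 + 851 + 490 + 178 = 3836
—
[fragile_sum: fragile = 1 and days > 15]
ship_id=7: ✗
ship_id=8: ✗
ship_id=9: ✗
ship_id=10: ✗
ship_id=11: ✗
ship_id=12: ✗
ship_id=13: ✓ → 143
ship_id=14: ✗
ship_id=15: ✗
ship_id=16: ✗
ship_id=17: ✓ → 317
ship_id=18: ✗
ship_id=19: ✗
fragile_sum = 143 + 317 = 460

c_sum=3836, fragile_sum=460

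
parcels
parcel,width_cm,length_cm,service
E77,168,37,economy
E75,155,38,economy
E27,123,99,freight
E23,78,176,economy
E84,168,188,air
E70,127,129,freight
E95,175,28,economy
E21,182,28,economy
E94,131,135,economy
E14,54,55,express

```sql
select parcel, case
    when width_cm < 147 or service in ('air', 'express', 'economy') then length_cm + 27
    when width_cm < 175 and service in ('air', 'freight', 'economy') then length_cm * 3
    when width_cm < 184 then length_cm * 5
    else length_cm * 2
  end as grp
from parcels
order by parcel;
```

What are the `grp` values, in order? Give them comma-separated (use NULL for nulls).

parcel=E14: width_cm < 147 or service in ('air', 'express', 'economy') → 82
parcel=E21: width_cm < 147 or service in ('air', 'express', 'economy') → 55
parcel=E23: width_cm < 147 or service in ('air', 'express', 'economy') → 203
parcel=E27: width_cm < 147 or service in ('air', 'express', 'economy') → 126
parcel=E70: width_cm < 147 or service in ('air', 'express', 'economy') → 156
parcel=E75: width_cm < 147 or service in ('air', 'express', 'economy') → 65
parcel=E77: width_cm < 147 or service in ('air', 'express', 'economy') → 64
parcel=E84: width_cm < 147 or service in ('air', 'express', 'economy') → 215
parcel=E94: width_cm < 147 or service in ('air', 'express', 'economy') → 162
parcel=E95: width_cm < 147 or service in ('air', 'express', 'economy') → 55

82, 55, 203, 126, 156, 65, 64, 215, 162, 55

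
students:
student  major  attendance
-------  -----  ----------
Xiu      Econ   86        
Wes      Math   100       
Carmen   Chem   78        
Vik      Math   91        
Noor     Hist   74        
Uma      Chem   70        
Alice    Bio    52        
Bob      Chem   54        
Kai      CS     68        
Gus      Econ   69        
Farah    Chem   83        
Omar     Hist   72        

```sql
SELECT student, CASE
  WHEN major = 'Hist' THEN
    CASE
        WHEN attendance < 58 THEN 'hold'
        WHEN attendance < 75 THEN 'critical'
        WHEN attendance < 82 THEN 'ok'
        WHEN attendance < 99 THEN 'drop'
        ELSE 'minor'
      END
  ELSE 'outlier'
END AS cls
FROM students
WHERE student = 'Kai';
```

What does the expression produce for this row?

outlier

student = Kai: major=CS, attendance=68.
major='CS' → outer ELSE → outlier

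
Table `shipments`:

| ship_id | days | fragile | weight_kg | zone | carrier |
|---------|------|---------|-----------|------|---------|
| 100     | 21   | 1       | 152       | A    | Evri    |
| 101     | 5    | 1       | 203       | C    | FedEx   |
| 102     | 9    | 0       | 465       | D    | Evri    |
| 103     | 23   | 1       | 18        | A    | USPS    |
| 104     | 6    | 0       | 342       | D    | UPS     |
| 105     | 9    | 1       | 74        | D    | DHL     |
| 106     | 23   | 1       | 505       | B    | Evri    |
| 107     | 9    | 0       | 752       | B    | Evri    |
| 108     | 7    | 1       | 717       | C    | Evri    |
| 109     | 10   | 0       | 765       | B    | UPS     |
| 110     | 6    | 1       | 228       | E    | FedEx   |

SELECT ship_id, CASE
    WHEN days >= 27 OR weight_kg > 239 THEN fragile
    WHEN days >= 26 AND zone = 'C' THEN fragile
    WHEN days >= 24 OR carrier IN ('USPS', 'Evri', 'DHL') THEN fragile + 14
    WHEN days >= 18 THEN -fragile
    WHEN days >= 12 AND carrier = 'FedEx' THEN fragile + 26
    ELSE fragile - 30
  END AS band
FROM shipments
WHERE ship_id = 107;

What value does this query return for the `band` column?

ship_id = 107: days=9, fragile=0, weight_kg=752, zone=B, carrier=Evri.
days >= 27 OR weight_kg > 239 → true → 0

0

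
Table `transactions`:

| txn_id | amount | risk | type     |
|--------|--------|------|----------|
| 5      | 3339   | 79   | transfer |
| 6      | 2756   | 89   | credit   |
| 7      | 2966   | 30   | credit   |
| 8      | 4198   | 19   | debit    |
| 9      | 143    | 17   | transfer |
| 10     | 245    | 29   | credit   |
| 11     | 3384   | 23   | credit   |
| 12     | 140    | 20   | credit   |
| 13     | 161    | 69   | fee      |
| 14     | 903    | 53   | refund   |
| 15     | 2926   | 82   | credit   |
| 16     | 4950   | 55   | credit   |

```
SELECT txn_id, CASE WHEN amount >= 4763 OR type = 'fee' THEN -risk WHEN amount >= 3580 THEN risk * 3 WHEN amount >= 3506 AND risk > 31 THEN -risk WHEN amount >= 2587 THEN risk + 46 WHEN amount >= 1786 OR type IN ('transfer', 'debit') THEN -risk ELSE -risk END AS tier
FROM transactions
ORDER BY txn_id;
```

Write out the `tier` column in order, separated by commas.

txn_id=5: amount >= 2587 → 125
txn_id=6: amount >= 2587 → 135
txn_id=7: amount >= 2587 → 76
txn_id=8: amount >= 3580 → 57
txn_id=9: amount >= 1786 OR type IN ('transfer', 'debit') → -17
txn_id=10: ELSE → -29
txn_id=11: amount >= 2587 → 69
txn_id=12: ELSE → -20
txn_id=13: amount >= 4763 OR type = 'fee' → -69
txn_id=14: ELSE → -53
txn_id=15: amount >= 2587 → 128
txn_id=16: amount >= 4763 OR type = 'fee' → -55

125, 135, 76, 57, -17, -29, 69, -20, -69, -53, 128, -55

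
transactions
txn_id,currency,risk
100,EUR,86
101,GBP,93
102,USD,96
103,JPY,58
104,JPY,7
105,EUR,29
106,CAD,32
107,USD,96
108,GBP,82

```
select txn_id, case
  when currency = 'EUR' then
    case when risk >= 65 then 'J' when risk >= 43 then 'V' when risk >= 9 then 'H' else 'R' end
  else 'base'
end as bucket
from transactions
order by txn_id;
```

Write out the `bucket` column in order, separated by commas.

J, base, base, base, base, H, base, base, base

txn_id=100: currency='EUR' → inner[risk >= 65] → J
txn_id=101: currency='GBP' → outer ELSE → base
txn_id=102: currency='USD' → outer ELSE → base
txn_id=103: currency='JPY' → outer ELSE → base
txn_id=104: currency='JPY' → outer ELSE → base
txn_id=105: currency='EUR' → inner[risk >= 9] → H
txn_id=106: currency='CAD' → outer ELSE → base
txn_id=107: currency='USD' → outer ELSE → base
txn_id=108: currency='GBP' → outer ELSE → base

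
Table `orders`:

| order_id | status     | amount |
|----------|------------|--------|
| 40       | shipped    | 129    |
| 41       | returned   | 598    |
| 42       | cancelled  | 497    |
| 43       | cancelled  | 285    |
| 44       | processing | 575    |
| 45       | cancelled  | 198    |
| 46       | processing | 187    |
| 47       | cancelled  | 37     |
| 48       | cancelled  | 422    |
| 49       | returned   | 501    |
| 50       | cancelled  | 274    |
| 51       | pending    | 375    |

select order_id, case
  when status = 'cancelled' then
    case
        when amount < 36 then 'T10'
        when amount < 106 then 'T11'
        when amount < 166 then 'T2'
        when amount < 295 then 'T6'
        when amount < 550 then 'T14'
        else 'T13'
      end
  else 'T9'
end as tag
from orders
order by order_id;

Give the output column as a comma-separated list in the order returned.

T9, T9, T14, T6, T9, T6, T9, T11, T14, T9, T6, T9

order_id=40: status='shipped' → outer ELSE → T9
order_id=41: status='returned' → outer ELSE → T9
order_id=42: status='cancelled' → inner[amount < 550] → T14
order_id=43: status='cancelled' → inner[amount < 295] → T6
order_id=44: status='processing' → outer ELSE → T9
order_id=45: status='cancelled' → inner[amount < 295] → T6
order_id=46: status='processing' → outer ELSE → T9
order_id=47: status='cancelled' → inner[amount < 106] → T11
order_id=48: status='cancelled' → inner[amount < 550] → T14
order_id=49: status='returned' → outer ELSE → T9
order_id=50: status='cancelled' → inner[amount < 295] → T6
order_id=51: status='pending' → outer ELSE → T9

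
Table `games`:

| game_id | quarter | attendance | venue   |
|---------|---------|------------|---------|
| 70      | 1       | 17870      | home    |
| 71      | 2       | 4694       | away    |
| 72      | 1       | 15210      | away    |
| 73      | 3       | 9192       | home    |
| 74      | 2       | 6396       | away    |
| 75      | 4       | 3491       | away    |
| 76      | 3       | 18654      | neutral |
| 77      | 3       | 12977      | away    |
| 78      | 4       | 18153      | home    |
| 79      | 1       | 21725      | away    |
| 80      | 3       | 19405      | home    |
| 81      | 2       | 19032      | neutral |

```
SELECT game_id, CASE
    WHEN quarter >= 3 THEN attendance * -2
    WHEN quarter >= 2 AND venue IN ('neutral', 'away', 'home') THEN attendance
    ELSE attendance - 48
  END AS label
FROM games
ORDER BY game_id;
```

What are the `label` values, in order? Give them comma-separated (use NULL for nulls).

game_id=70: ELSE → 17822
game_id=71: quarter >= 2 AND venue IN ('neutral', 'away', 'home') → 4694
game_id=72: ELSE → 15162
game_id=73: quarter >= 3 → -18384
game_id=74: quarter >= 2 AND venue IN ('neutral', 'away', 'home') → 6396
game_id=75: quarter >= 3 → -6982
game_id=76: quarter >= 3 → -37308
game_id=77: quarter >= 3 → -25954
game_id=78: quarter >= 3 → -36306
game_id=79: ELSE → 21677
game_id=80: quarter >= 3 → -38810
game_id=81: quarter >= 2 AND venue IN ('neutral', 'away', 'home') → 19032

17822, 4694, 15162, -18384, 6396, -6982, -37308, -25954, -36306, 21677, -38810, 19032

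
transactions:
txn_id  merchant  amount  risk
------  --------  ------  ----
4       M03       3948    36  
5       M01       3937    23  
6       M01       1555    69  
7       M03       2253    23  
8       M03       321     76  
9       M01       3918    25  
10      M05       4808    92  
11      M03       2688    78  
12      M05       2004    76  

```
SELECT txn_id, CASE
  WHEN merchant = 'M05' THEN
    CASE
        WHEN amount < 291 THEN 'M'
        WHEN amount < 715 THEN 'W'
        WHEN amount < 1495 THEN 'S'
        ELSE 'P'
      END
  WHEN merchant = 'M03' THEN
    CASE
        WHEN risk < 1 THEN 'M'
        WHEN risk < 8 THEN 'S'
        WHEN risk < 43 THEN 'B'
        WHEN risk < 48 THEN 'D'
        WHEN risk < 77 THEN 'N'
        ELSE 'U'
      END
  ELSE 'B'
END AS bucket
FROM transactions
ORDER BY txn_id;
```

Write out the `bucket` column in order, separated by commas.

B, B, B, B, N, B, P, U, P

txn_id=4: merchant='M03' → inner[risk < 43] → B
txn_id=5: merchant='M01' → outer ELSE → B
txn_id=6: merchant='M01' → outer ELSE → B
txn_id=7: merchant='M03' → inner[risk < 43] → B
txn_id=8: merchant='M03' → inner[risk < 77] → N
txn_id=9: merchant='M01' → outer ELSE → B
txn_id=10: merchant='M05' → inner[ELSE] → P
txn_id=11: merchant='M03' → inner[ELSE] → U
txn_id=12: merchant='M05' → inner[ELSE] → P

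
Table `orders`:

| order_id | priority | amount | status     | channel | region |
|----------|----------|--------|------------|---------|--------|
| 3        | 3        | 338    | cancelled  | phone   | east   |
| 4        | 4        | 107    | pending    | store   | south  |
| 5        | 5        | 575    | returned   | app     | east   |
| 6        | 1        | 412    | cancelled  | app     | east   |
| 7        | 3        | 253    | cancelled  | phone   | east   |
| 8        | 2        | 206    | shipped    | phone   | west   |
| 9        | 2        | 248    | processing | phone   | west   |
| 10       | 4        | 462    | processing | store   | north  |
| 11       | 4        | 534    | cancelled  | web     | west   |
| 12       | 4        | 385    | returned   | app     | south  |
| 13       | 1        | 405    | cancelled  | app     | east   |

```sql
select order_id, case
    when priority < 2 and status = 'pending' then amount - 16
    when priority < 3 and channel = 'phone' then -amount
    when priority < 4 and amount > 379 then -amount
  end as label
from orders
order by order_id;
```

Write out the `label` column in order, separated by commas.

order_id=3: (no match → NULL) → NULL
order_id=4: (no match → NULL) → NULL
order_id=5: (no match → NULL) → NULL
order_id=6: priority < 4 and amount > 379 → -412
order_id=7: (no match → NULL) → NULL
order_id=8: priority < 3 and channel = 'phone' → -206
order_id=9: priority < 3 and channel = 'phone' → -248
order_id=10: (no match → NULL) → NULL
order_id=11: (no match → NULL) → NULL
order_id=12: (no match → NULL) → NULL
order_id=13: priority < 4 and amount > 379 → -405

NULL, NULL, NULL, -412, NULL, -206, -248, NULL, NULL, NULL, -405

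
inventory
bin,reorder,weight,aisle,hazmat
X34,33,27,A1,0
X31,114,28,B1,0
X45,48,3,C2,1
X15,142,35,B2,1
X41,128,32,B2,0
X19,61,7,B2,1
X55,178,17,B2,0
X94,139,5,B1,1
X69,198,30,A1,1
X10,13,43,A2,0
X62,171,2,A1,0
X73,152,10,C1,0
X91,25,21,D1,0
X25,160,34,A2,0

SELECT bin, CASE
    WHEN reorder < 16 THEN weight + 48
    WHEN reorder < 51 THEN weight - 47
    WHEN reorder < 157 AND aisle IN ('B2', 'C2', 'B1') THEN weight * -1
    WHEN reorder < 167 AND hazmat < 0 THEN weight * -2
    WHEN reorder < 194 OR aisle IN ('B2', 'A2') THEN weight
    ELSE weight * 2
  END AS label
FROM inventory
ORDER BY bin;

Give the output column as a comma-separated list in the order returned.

bin=X10: reorder < 16 → 91
bin=X15: reorder < 157 AND aisle IN ('B2', 'C2', 'B1') → -35
bin=X19: reorder < 157 AND aisle IN ('B2', 'C2', 'B1') → -7
bin=X25: reorder < 194 OR aisle IN ('B2', 'A2') → 34
bin=X31: reorder < 157 AND aisle IN ('B2', 'C2', 'B1') → -28
bin=X34: reorder < 51 → -20
bin=X41: reorder < 157 AND aisle IN ('B2', 'C2', 'B1') → -32
bin=X45: reorder < 51 → -44
bin=X55: reorder < 194 OR aisle IN ('B2', 'A2') → 17
bin=X62: reorder < 194 OR aisle IN ('B2', 'A2') → 2
bin=X69: ELSE → 60
bin=X73: reorder < 194 OR aisle IN ('B2', 'A2') → 10
bin=X91: reorder < 51 → -26
bin=X94: reorder < 157 AND aisle IN ('B2', 'C2', 'B1') → -5

91, -35, -7, 34, -28, -20, -32, -44, 17, 2, 60, 10, -26, -5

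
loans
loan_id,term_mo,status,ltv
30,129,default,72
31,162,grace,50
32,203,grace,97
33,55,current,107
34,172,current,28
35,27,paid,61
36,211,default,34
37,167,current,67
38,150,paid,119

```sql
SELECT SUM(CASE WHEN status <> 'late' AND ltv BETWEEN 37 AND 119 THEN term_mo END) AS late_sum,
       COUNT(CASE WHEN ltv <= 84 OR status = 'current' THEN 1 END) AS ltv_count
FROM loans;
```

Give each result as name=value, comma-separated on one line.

late_sum=893, ltv_count=7

[late_sum: status <> 'late' AND ltv BETWEEN 37 AND 119]
loan_id=30: ✓ → 129
loan_id=31: ✓ → 162
loan_id=32: ✓ → 203
loan_id=33: ✓ → 55
loan_id=34: ✗
loan_id=35: ✓ → 27
loan_id=36: ✗
loan_id=37: ✓ → 167
loan_id=38: ✓ → 150
late_sum = 129 + 162 + 203 + 55 + 27 + 167 + 150 = 893
—
[ltv_count: ltv <= 84 OR status = 'current']
loan_id=30: ✓ → 1
loan_id=31: ✓ → 1
loan_id=32: ✗
loan_id=33: ✓ → 1
loan_id=34: ✓ → 1
loan_id=35: ✓ → 1
loan_id=36: ✓ → 1
loan_id=37: ✓ → 1
loan_id=38: ✗
ltv_count = COUNT(1, 1, 1, 1, 1, 1, 1) = 7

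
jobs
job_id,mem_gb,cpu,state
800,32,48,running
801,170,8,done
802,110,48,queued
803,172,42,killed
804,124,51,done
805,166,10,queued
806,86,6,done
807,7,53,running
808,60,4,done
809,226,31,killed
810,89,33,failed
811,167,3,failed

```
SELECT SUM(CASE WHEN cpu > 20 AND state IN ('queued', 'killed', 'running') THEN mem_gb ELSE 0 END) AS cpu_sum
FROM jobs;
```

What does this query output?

job_id=800: ✓ → 32
job_id=801: ✗
job_id=802: ✓ → 110
job_id=803: ✓ → 172
job_id=804: ✗
job_id=805: ✗
job_id=806: ✗
job_id=807: ✓ → 7
job_id=808: ✗
job_id=809: ✓ → 226
job_id=810: ✗
job_id=811: ✗
cpu_sum = 32 + 110 + 172 + 7 + 226 = 547

547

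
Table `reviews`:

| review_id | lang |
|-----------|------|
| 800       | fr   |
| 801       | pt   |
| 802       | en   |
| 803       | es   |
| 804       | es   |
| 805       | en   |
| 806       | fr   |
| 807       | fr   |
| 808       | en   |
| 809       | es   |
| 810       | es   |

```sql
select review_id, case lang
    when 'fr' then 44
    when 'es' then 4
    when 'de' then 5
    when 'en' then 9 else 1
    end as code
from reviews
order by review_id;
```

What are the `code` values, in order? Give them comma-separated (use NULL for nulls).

44, 1, 9, 4, 4, 9, 44, 44, 9, 4, 4

review_id=800: lang='fr' → 44
review_id=801: ELSE → 1
review_id=802: lang='en' → 9
review_id=803: lang='es' → 4
review_id=804: lang='es' → 4
review_id=805: lang='en' → 9
review_id=806: lang='fr' → 44
review_id=807: lang='fr' → 44
review_id=808: lang='en' → 9
review_id=809: lang='es' → 4
review_id=810: lang='es' → 4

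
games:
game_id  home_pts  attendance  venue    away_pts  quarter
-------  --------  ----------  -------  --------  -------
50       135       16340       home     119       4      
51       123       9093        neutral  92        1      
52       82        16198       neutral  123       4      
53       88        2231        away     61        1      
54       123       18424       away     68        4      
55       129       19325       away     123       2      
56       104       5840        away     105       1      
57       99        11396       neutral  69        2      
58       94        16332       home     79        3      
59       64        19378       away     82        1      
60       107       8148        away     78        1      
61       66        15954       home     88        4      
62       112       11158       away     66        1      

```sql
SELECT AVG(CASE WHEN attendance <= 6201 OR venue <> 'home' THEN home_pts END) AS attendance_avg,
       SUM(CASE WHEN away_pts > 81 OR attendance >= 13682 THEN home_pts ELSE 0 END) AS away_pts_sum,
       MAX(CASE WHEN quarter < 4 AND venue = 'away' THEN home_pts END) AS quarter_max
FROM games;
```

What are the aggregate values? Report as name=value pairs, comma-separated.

attendance_avg=103.1, away_pts_sum=920, quarter_max=129

[attendance_avg: attendance <= 6201 OR venue <> 'home']
game_id=50: ✗
game_id=51: ✓ → 123
game_id=52: ✓ → 82
game_id=53: ✓ → 88
game_id=54: ✓ → 123
game_id=55: ✓ → 129
game_id=56: ✓ → 104
game_id=57: ✓ → 99
game_id=58: ✗
game_id=59: ✓ → 64
game_id=60: ✓ → 107
game_id=61: ✗
game_id=62: ✓ → 112
attendance_avg = (123 + 82 + 88 + 123 + 129 + 104 + 99 + 64 + 107 + 112) / 10 = 103.1
—
[away_pts_sum: away_pts > 81 OR attendance >= 13682]
game_id=50: ✓ → 135
game_id=51: ✓ → 123
game_id=52: ✓ → 82
game_id=53: ✗
game_id=54: ✓ → 123
game_id=55: ✓ → 129
game_id=56: ✓ → 104
game_id=57: ✗
game_id=58: ✓ → 94
game_id=59: ✓ → 64
game_id=60: ✗
game_id=61: ✓ → 66
game_id=62: ✗
away_pts_sum = 135 + 123 + 82 + 123 + 129 + 104 + 94 + 64 + 66 = 920
—
[quarter_max: quarter < 4 AND venue = 'away']
game_id=50: ✗
game_id=51: ✗
game_id=52: ✗
game_id=53: ✓ → 88
game_id=54: ✗
game_id=55: ✓ → 129
game_id=56: ✓ → 104
game_id=57: ✗
game_id=58: ✗
game_id=59: ✓ → 64
game_id=60: ✓ → 107
game_id=61: ✗
game_id=62: ✓ → 112
quarter_max = MAX(88, 129, 104, 64, 107, 112) = 129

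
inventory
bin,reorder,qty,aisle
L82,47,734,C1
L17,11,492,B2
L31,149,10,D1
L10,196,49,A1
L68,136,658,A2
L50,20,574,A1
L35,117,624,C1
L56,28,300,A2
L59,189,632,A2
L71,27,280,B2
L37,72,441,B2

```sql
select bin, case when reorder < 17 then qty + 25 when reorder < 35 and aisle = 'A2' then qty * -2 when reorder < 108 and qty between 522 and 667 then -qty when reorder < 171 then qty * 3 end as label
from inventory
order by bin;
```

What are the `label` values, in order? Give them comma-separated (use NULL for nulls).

NULL, 517, 30, 1872, 1323, -574, -600, NULL, 1974, 840, 2202

bin=L10: (no match → NULL) → NULL
bin=L17: reorder < 17 → 517
bin=L31: reorder < 171 → 30
bin=L35: reorder < 171 → 1872
bin=L37: reorder < 171 → 1323
bin=L50: reorder < 108 and qty between 522 and 667 → -574
bin=L56: reorder < 35 and aisle = 'A2' → -600
bin=L59: (no match → NULL) → NULL
bin=L68: reorder < 171 → 1974
bin=L71: reorder < 171 → 840
bin=L82: reorder < 171 → 2202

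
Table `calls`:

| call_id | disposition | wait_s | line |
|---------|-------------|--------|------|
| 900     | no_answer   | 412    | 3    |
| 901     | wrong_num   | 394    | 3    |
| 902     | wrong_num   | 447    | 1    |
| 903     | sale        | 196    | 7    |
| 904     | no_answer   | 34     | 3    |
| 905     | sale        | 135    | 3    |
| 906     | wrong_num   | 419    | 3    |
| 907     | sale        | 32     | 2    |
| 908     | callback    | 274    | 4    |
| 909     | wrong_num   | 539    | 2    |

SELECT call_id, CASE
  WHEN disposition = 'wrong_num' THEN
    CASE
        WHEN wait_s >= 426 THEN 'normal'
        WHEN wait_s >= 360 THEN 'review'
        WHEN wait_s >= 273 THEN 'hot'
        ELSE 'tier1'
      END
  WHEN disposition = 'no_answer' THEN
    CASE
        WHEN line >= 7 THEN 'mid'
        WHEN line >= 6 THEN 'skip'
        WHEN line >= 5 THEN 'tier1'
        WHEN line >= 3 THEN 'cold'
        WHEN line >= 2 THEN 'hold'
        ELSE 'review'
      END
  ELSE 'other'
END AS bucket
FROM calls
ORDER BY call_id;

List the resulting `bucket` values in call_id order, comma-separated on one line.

cold, review, normal, other, cold, other, review, other, other, normal

call_id=900: disposition='no_answer' → inner[line >= 3] → cold
call_id=901: disposition='wrong_num' → inner[wait_s >= 360] → review
call_id=902: disposition='wrong_num' → inner[wait_s >= 426] → normal
call_id=903: disposition='sale' → outer ELSE → other
call_id=904: disposition='no_answer' → inner[line >= 3] → cold
call_id=905: disposition='sale' → outer ELSE → other
call_id=906: disposition='wrong_num' → inner[wait_s >= 360] → review
call_id=907: disposition='sale' → outer ELSE → other
call_id=908: disposition='callback' → outer ELSE → other
call_id=909: disposition='wrong_num' → inner[wait_s >= 426] → normal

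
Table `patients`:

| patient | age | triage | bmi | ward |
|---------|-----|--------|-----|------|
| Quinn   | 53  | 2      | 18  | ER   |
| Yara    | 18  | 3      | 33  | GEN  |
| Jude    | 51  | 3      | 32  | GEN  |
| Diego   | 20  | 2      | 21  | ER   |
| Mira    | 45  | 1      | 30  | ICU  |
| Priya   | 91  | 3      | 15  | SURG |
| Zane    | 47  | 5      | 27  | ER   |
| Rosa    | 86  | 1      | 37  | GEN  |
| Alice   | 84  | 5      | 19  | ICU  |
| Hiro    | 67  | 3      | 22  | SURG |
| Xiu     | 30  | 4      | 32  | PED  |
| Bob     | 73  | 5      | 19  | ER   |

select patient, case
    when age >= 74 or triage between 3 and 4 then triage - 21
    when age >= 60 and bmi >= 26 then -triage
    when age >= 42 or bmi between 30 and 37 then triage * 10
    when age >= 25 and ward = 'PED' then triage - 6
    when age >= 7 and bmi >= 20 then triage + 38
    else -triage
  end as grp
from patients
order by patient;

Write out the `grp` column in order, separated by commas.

-16, 50, 40, -18, -18, 10, -18, 20, -20, -17, -18, 50

patient=Alice: age >= 74 or triage between 3 and 4 → -16
patient=Bob: age >= 42 or bmi between 30 and 37 → 50
patient=Diego: age >= 7 and bmi >= 20 → 40
patient=Hiro: age >= 74 or triage between 3 and 4 → -18
patient=Jude: age >= 74 or triage between 3 and 4 → -18
patient=Mira: age >= 42 or bmi between 30 and 37 → 10
patient=Priya: age >= 74 or triage between 3 and 4 → -18
patient=Quinn: age >= 42 or bmi between 30 and 37 → 20
patient=Rosa: age >= 74 or triage between 3 and 4 → -20
patient=Xiu: age >= 74 or triage between 3 and 4 → -17
patient=Yara: age >= 74 or triage between 3 and 4 → -18
patient=Zane: age >= 42 or bmi between 30 and 37 → 50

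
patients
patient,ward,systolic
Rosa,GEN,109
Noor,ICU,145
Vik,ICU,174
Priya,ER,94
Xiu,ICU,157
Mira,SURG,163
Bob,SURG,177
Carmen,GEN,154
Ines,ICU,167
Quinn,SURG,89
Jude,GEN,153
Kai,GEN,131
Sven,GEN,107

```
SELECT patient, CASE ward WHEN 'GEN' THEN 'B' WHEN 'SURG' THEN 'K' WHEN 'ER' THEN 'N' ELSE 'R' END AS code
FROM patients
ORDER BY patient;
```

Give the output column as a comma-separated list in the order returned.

patient=Bob: ward='SURG' → K
patient=Carmen: ward='GEN' → B
patient=Ines: ELSE → R
patient=Jude: ward='GEN' → B
patient=Kai: ward='GEN' → B
patient=Mira: ward='SURG' → K
patient=Noor: ELSE → R
patient=Priya: ward='ER' → N
patient=Quinn: ward='SURG' → K
patient=Rosa: ward='GEN' → B
patient=Sven: ward='GEN' → B
patient=Vik: ELSE → R
patient=Xiu: ELSE → R

K, B, R, B, B, K, R, N, K, B, B, R, R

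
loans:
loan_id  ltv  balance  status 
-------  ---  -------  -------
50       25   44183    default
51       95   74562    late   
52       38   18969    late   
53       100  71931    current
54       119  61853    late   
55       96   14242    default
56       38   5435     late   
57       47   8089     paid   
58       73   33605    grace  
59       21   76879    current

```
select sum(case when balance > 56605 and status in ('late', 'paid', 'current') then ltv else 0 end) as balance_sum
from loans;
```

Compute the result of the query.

335

loan_id=50: ✗
loan_id=51: ✓ → 95
loan_id=52: ✗
loan_id=53: ✓ → 100
loan_id=54: ✓ → 119
loan_id=55: ✗
loan_id=56: ✗
loan_id=57: ✗
loan_id=58: ✗
loan_id=59: ✓ → 21
balance_sum = 95 + 100 + 119 + 21 = 335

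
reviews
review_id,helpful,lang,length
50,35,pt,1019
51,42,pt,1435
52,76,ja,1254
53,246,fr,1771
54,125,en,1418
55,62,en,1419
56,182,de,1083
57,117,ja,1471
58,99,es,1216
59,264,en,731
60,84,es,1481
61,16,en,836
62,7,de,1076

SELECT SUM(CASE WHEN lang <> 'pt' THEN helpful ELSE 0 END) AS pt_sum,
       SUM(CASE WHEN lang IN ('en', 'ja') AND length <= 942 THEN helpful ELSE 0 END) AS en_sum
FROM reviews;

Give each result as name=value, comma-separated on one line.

[pt_sum: lang <> 'pt']
review_id=50: ✗
review_id=51: ✗
review_id=52: ✓ → 76
review_id=53: ✓ → 246
review_id=54: ✓ → 125
review_id=55: ✓ → 62
review_id=56: ✓ → 182
review_id=57: ✓ → 117
review_id=58: ✓ → 99
review_id=59: ✓ → 264
review_id=60: ✓ → 84
review_id=61: ✓ → 16
review_id=62: ✓ → 7
pt_sum = 76 + 246 + 125 + 62 + 182 + 117 + 99 + 264 + 84 + 16 + 7 = 1278
—
[en_sum: lang IN ('en', 'ja') AND length <= 942]
review_id=50: ✗
review_id=51: ✗
review_id=52: ✗
review_id=53: ✗
review_id=54: ✗
review_id=55: ✗
review_id=56: ✗
review_id=57: ✗
review_id=58: ✗
review_id=59: ✓ → 264
review_id=60: ✗
review_id=61: ✓ → 16
review_id=62: ✗
en_sum = 264 + 16 = 280

pt_sum=1278, en_sum=280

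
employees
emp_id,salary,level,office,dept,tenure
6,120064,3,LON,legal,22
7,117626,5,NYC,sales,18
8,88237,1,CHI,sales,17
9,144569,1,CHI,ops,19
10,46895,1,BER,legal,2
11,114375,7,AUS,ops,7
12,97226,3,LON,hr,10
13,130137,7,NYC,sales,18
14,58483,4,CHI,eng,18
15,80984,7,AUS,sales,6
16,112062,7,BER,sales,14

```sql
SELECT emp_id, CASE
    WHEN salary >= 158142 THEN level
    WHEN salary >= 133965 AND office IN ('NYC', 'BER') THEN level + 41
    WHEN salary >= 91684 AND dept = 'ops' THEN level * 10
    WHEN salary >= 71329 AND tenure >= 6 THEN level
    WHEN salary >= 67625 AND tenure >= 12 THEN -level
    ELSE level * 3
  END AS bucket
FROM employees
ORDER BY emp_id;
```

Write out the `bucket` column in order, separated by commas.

3, 5, 1, 10, 3, 70, 3, 7, 12, 7, 7

emp_id=6: salary >= 71329 AND tenure >= 6 → 3
emp_id=7: salary >= 71329 AND tenure >= 6 → 5
emp_id=8: salary >= 71329 AND tenure >= 6 → 1
emp_id=9: salary >= 91684 AND dept = 'ops' → 10
emp_id=10: ELSE → 3
emp_id=11: salary >= 91684 AND dept = 'ops' → 70
emp_id=12: salary >= 71329 AND tenure >= 6 → 3
emp_id=13: salary >= 71329 AND tenure >= 6 → 7
emp_id=14: ELSE → 12
emp_id=15: salary >= 71329 AND tenure >= 6 → 7
emp_id=16: salary >= 71329 AND tenure >= 6 → 7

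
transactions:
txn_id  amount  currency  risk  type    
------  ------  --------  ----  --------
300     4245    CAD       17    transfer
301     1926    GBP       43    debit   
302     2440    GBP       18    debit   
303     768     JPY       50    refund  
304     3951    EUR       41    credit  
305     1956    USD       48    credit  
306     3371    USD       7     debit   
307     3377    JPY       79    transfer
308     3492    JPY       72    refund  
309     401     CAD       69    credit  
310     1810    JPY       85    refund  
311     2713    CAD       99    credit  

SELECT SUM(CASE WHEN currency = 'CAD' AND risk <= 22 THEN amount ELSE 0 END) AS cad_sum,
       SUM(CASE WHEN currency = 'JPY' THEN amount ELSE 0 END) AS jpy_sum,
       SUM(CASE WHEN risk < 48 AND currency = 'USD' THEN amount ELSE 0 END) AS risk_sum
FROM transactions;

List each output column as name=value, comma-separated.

cad_sum=4245, jpy_sum=9447, risk_sum=3371

[cad_sum: currency = 'CAD' AND risk <= 22]
txn_id=300: ✓ → 4245
txn_id=301: ✗
txn_id=302: ✗
txn_id=303: ✗
txn_id=304: ✗
txn_id=305: ✗
txn_id=306: ✗
txn_id=307: ✗
txn_id=308: ✗
txn_id=309: ✗
txn_id=310: ✗
txn_id=311: ✗
cad_sum = 4245
—
[jpy_sum: currency = 'JPY']
txn_id=300: ✗
txn_id=301: ✗
txn_id=302: ✗
txn_id=303: ✓ → 768
txn_id=304: ✗
txn_id=305: ✗
txn_id=306: ✗
txn_id=307: ✓ → 3377
txn_id=308: ✓ → 3492
txn_id=309: ✗
txn_id=310: ✓ → 1810
txn_id=311: ✗
jpy_sum = 768 + 3377 + 3492 + 1810 = 9447
—
[risk_sum: risk < 48 AND currency = 'USD']
txn_id=300: ✗
txn_id=301: ✗
txn_id=302: ✗
txn_id=303: ✗
txn_id=304: ✗
txn_id=305: ✗
txn_id=306: ✓ → 3371
txn_id=307: ✗
txn_id=308: ✗
txn_id=309: ✗
txn_id=310: ✗
txn_id=311: ✗
risk_sum = 3371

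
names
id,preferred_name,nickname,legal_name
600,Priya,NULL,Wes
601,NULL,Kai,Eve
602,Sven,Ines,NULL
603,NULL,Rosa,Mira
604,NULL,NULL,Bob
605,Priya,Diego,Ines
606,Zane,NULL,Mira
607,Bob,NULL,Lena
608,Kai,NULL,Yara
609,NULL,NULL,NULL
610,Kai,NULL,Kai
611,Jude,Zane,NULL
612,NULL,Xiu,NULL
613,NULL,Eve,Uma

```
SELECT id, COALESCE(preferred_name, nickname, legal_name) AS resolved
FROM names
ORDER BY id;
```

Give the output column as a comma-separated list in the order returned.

Priya, Kai, Sven, Rosa, Bob, Priya, Zane, Bob, Kai, NULL, Kai, Jude, Xiu, Eve

id=600: preferred_name=Priya → Priya
id=601: preferred_name=NULL, nickname=Kai → Kai
id=602: preferred_name=Sven → Sven
id=603: preferred_name=NULL, nickname=Rosa → Rosa
id=604: preferred_name=NULL, nickname=NULL, legal_name=Bob → Bob
id=605: preferred_name=Priya → Priya
id=606: preferred_name=Zane → Zane
id=607: preferred_name=Bob → Bob
id=608: preferred_name=Kai → Kai
id=609: preferred_name=NULL, nickname=NULL, legal_name=NULL (all NULL) → NULL
id=610: preferred_name=Kai → Kai
id=611: preferred_name=Jude → Jude
id=612: preferred_name=NULL, nickname=Xiu → Xiu
id=613: preferred_name=NULL, nickname=Eve → Eve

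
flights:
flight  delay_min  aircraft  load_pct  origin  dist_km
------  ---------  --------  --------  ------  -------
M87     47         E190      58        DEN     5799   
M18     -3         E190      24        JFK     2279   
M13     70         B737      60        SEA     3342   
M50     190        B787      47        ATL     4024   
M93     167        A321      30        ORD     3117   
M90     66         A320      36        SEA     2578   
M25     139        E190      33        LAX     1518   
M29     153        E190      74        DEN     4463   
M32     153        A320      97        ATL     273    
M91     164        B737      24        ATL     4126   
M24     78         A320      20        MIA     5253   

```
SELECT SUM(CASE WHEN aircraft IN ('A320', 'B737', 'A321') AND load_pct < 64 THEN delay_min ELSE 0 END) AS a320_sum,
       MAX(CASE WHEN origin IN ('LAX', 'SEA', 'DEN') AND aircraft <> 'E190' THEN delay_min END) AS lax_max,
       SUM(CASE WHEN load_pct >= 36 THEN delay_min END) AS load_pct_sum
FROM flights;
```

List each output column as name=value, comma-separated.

[a320_sum: aircraft IN ('A320', 'B737', 'A321') AND load_pct < 64]
flight=M87: ✗
flight=M18: ✗
flight=M13: ✓ → 70
flight=M50: ✗
flight=M93: ✓ → 167
flight=M90: ✓ → 66
flight=M25: ✗
flight=M29: ✗
flight=M32: ✗
flight=M91: ✓ → 164
flight=M24: ✓ → 78
a320_sum = 70 + 167 + 66 + 164 + 78 = 545
—
[lax_max: origin IN ('LAX', 'SEA', 'DEN') AND aircraft <> 'E190']
flight=M87: ✗
flight=M18: ✗
flight=M13: ✓ → 70
flight=M50: ✗
flight=M93: ✗
flight=M90: ✓ → 66
flight=M25: ✗
flight=M29: ✗
flight=M32: ✗
flight=M91: ✗
flight=M24: ✗
lax_max = MAX(70, 66) = 70
—
[load_pct_sum: load_pct >= 36]
flight=M87: ✓ → 47
flight=M18: ✗
flight=M13: ✓ → 70
flight=M50: ✓ → 190
flight=M93: ✗
flight=M90: ✓ → 66
flight=M25: ✗
flight=M29: ✓ → 153
flight=M32: ✓ → 153
flight=M91: ✗
flight=M24: ✗
load_pct_sum = 47 + 70 + 190 + 66 + 153 + 153 = 679

a320_sum=545, lax_max=70, load_pct_sum=679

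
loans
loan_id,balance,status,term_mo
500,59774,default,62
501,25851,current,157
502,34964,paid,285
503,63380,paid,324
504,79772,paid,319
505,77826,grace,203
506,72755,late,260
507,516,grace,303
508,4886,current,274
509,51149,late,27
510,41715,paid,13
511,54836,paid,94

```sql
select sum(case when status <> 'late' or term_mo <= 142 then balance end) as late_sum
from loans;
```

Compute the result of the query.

loan_id=500: ✓ → 59774
loan_id=501: ✓ → 25851
loan_id=502: ✓ → 34964
loan_id=503: ✓ → 63380
loan_id=504: ✓ → 79772
loan_id=505: ✓ → 77826
loan_id=506: ✗
loan_id=507: ✓ → 516
loan_id=508: ✓ → 4886
loan_id=509: ✓ → 51149
loan_id=510: ✓ → 41715
loan_id=511: ✓ → 54836
late_sum = 59774 + 25851 + 34964 + 63380 + 79772 + 77826 + 516 + 4886 + 51149 + 41715 + 54836 = 494669

494669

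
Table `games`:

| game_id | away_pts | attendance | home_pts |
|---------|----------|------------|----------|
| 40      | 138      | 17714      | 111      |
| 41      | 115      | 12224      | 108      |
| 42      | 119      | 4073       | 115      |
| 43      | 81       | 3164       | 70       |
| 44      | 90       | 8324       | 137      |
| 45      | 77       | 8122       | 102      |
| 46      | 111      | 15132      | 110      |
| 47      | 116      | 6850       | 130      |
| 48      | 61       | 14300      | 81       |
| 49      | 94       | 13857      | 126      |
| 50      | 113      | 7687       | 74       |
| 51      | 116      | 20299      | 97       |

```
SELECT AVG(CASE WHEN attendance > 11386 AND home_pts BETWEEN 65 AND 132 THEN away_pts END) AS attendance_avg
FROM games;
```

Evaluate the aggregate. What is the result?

game_id=40: ✓ → 138
game_id=41: ✓ → 115
game_id=42: ✗
game_id=43: ✗
game_id=44: ✗
game_id=45: ✗
game_id=46: ✓ → 111
game_id=47: ✗
game_id=48: ✓ → 61
game_id=49: ✓ → 94
game_id=50: ✗
game_id=51: ✓ → 116
attendance_avg = (138 + 115 + 111 + 61 + 94 + 116) / 6 = 105.8333333333

105.8333333333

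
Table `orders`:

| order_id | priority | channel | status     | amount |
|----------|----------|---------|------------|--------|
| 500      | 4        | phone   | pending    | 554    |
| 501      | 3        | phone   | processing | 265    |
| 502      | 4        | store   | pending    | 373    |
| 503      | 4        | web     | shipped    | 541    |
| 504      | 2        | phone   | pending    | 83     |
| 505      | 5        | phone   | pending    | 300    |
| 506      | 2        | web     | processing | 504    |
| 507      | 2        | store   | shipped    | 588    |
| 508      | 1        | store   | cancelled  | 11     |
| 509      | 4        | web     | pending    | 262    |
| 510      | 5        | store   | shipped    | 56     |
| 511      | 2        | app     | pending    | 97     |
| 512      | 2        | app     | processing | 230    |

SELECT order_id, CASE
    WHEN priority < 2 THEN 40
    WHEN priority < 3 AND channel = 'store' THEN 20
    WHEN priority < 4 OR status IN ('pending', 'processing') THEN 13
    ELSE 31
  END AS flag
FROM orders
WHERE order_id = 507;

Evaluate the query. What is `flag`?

20

order_id = 507: priority=2, channel=store, status=shipped, amount=588.
priority < 2 → false
priority < 3 AND channel = 'store' → true → 20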